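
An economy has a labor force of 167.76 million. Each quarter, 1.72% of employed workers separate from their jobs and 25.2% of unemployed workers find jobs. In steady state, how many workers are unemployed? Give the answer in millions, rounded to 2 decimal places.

Steady-state unemployment rate u* = s/(s+f) = 1.72/(1.72+25.2) = 0.063893.
Unemployed = u* × labor force = 0.063893 × 167.76 ≈ 10.72 million.

About 10.72 million are unemployed in steady state.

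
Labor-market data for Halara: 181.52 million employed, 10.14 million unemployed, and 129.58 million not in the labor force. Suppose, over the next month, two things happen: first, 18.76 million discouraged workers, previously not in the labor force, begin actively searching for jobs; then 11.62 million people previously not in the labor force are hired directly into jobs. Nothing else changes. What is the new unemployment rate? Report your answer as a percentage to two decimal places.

New unemployment rate ≈ 13.02%.

Initially, labor force = 181.52 + 10.14 = 191.66 million, so u = 10.14/191.66 = 5.29%.
After the first change, unemployed and labor force both rise by 18.76 → E = 181.52, U = 28.90, labor force = 210.42 million.
After the second change, employed and labor force both rise by 11.62; unemployed unchanged → E = 193.14, U = 28.90, labor force = 222.04 million.
New unemployment rate = 28.90 / 222.04 = 13.02%.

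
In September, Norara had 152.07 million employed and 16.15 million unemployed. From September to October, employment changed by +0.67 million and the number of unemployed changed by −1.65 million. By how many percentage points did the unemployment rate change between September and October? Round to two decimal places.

September: labor force = 152.07 + 16.15 = 168.22; u = 16.15/168.22 = 9.60%.
October: labor force = 152.74 + 14.50 = 167.24; u = 14.50/167.24 = 8.67%.
Change = 8.67% − 9.60% = −0.93 pp.

The unemployment rate changed by −0.93 percentage points.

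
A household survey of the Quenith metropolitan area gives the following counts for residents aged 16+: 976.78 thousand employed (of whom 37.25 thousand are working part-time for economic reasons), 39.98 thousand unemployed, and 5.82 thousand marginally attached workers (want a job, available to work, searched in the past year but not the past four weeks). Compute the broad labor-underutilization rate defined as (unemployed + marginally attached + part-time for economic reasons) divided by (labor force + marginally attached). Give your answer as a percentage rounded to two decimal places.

Labor force = 976.78 + 39.98 = 1,016.76 thousand.
Numerator = 39.98 + 5.82 + 37.25 = 83.05 thousand.
Denominator = 1,016.76 + 5.82 = 1,022.58 thousand.
Broad rate = 83.05 / 1,022.58 = 8.12%.

Broad underutilization rate ≈ 8.12%.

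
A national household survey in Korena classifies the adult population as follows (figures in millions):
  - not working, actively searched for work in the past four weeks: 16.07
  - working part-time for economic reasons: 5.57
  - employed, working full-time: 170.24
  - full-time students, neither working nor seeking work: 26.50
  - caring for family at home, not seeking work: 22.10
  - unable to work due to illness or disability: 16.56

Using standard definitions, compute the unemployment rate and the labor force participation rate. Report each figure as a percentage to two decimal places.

Unemployment rate ≈ 8.38%; labor force participation rate ≈ 74.65%.

Employed = 5.57 + 170.24 = 175.81 million (anyone who worked, including part-time for economic reasons, counts as employed).
Unemployed = 16.07 million.
Labor force = 175.81 + 16.07 = 191.88 million.
Not in labor force = 26.50 + 22.10 + 16.56 = 65.16 million (those not working and not actively searching are outside the labor force).
Civilian working-age population = 191.88 + 65.16 = 257.04 million.
Unemployment rate = 16.07 / 191.88 = 8.38%.
Labor force participation rate = 191.88 / 257.04 = 74.65%.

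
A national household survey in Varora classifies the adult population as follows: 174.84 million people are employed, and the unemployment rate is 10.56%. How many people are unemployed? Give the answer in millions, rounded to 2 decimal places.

Let U be the number unemployed. The labor force is E + U, and U/(E+U) = 0.1056.
So U = 0.1056 × 174.84 / (1 − 0.1056) = 18.4631 / 0.8944 ≈ 20.64 million.

About 20.64 million are unemployed.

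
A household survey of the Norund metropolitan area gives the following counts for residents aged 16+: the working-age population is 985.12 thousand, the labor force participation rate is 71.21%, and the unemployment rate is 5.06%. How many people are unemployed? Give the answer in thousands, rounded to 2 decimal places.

About 35.50 thousand are unemployed.

Labor force = 0.7121 × 985.12 = 701.50 thousand.
Unemployed = 0.0506 × 701.50 ≈ 35.50 thousand.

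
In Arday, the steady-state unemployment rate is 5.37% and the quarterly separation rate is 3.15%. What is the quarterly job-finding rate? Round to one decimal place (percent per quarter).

From u* = s/(s+f): f = s·(1−u)/u.
f = 3.15 × (1 − 0.0537) / 0.0537 = 2.9808 / 0.0537 ≈ 55.5% per quarter.

Job-finding rate ≈ 55.5% per quarter.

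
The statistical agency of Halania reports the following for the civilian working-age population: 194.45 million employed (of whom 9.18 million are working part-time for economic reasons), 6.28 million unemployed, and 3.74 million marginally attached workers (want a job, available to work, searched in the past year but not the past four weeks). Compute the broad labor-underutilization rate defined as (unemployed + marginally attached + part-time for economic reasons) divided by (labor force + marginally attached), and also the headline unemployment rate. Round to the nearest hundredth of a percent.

Broad underutilization rate ≈ 9.39%; headline unemployment rate ≈ 3.13%.

Labor force = 194.45 + 6.28 = 200.73 million.
Numerator = 6.28 + 3.74 + 9.18 = 19.20 million.
Denominator = 200.73 + 3.74 = 204.47 million.
Broad rate = 19.20 / 204.47 = 9.39%.
Headline unemployment rate = 6.28 / 200.73 = 3.13%.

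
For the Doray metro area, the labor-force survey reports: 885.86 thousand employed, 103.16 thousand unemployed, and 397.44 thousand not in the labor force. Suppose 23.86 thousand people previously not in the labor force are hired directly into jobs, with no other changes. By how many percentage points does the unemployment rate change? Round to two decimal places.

The unemployment rate changes by −0.25 percentage points.

Initially, labor force = 885.86 + 103.16 = 989.02 thousand, so u = 103.16/989.02 = 10.43%.
After the change, employed and labor force both rise by 23.86; unemployed unchanged → E = 909.72, U = 103.16, labor force = 1,012.88 thousand.
New unemployment rate = 103.16 / 1,012.88 = 10.18%.
Change = 10.18% − 10.43% = −0.25 percentage points.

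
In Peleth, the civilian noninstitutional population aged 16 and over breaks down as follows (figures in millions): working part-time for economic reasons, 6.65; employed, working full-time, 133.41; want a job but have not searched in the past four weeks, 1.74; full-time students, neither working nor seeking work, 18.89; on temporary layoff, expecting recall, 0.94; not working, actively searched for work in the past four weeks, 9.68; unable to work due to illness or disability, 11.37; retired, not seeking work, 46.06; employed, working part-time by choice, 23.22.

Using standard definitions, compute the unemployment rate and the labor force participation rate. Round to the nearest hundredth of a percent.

Employed = 6.65 + 133.41 + 23.22 = 163.28 million (anyone who worked, including part-time for economic reasons, counts as employed).
Unemployed = 0.94 + 9.68 = 10.62 million (jobless and actively searching, or on temporary layoff).
Labor force = 163.28 + 10.62 = 173.90 million.
Not in labor force = 1.74 + 18.89 + 11.37 + 46.06 = 78.06 million (those not working and not actively searching are outside the labor force — including those who want a job but have given up searching).
Civilian working-age population = 173.90 + 78.06 = 251.96 million.
Unemployment rate = 10.62 / 173.90 = 6.11%.
Labor force participation rate = 173.90 / 251.96 = 69.02%.

Unemployment rate ≈ 6.11%; labor force participation rate ≈ 69.02%.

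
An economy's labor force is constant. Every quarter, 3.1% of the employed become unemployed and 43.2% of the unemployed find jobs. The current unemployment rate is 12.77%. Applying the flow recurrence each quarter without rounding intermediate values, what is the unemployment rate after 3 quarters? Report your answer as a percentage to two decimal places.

Unemployment rate after three quarters ≈ 7.64%.

With a fixed labor force, u_{t+1} = u_t + s·(1−u_t) − f·u_t = u_t·(1−s−f) + s.
Here 1−s−f = 0.537 and s = 0.031.
u_1 = 0.127700 × 0.537 + 0.031 = 0.099575.
u_2 = 0.099575 × 0.537 + 0.031 = 0.084472.
u_3 = 0.084472 × 0.537 + 0.031 = 0.076361.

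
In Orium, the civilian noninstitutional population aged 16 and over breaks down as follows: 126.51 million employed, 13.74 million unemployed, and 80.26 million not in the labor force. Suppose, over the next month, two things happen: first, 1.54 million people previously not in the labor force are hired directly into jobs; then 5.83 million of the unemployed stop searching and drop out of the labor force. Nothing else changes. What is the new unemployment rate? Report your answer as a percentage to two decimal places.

Initially, labor force = 126.51 + 13.74 = 140.25 million, so u = 13.74/140.25 = 9.80%.
After the first change, employed and labor force both rise by 1.54; unemployed unchanged → E = 128.05, U = 13.74, labor force = 141.79 million.
After the second change, unemployed and labor force both fall by 5.83 → E = 128.05, U = 7.91, labor force = 135.96 million.
New unemployment rate = 7.91 / 135.96 = 5.82%.

New unemployment rate ≈ 5.82%.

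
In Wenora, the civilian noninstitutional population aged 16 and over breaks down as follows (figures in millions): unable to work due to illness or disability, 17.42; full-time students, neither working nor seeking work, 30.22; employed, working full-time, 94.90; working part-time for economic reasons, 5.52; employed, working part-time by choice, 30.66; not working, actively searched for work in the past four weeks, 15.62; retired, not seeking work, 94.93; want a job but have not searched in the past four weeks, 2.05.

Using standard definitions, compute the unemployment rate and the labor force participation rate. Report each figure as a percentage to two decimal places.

Employed = 94.90 + 5.52 + 30.66 = 131.08 million (anyone who worked, including part-time for economic reasons, counts as employed).
Unemployed = 15.62 million.
Labor force = 131.08 + 15.62 = 146.70 million.
Not in labor force = 17.42 + 30.22 + 94.93 + 2.05 = 144.62 million (those not working and not actively searching are outside the labor force — including those who want a job but have given up searching).
Civilian working-age population = 146.70 + 144.62 = 291.32 million.
Unemployment rate = 15.62 / 146.70 = 10.65%.
Labor force participation rate = 146.70 / 291.32 = 50.36%.

Unemployment rate ≈ 10.65%; labor force participation rate ≈ 50.36%.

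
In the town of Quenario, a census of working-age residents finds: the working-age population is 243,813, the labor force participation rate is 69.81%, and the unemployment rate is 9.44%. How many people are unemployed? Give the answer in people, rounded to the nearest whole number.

Labor force = 0.6981 × 243,813 = 170,206.
Unemployed = 0.0944 × 170,206 ≈ 16,067.

About 16,067 are unemployed.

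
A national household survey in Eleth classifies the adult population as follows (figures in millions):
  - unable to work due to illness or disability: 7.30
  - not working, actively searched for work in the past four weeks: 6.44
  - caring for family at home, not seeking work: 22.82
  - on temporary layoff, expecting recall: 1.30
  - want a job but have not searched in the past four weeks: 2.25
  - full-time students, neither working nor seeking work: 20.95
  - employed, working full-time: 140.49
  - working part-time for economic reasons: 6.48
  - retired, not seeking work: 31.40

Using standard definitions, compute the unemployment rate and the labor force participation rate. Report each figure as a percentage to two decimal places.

Unemployment rate ≈ 5.00%; labor force participation rate ≈ 64.62%.

Employed = 140.49 + 6.48 = 146.97 million (anyone who worked, including part-time for economic reasons, counts as employed).
Unemployed = 6.44 + 1.30 = 7.74 million (jobless and actively searching, or on temporary layoff).
Labor force = 146.97 + 7.74 = 154.71 million.
Not in labor force = 7.30 + 22.82 + 2.25 + 20.95 + 31.40 = 84.72 million (those not working and not actively searching are outside the labor force — including those who want a job but have given up searching).
Civilian working-age population = 154.71 + 84.72 = 239.43 million.
Unemployment rate = 7.74 / 154.71 = 5.00%.
Labor force participation rate = 154.71 / 239.43 = 64.62%.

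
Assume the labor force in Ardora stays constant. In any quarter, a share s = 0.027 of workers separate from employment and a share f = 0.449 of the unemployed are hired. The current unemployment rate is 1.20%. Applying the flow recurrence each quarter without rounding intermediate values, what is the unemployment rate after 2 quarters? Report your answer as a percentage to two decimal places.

Unemployment rate after two quarters ≈ 4.44%.

With a fixed labor force, u_{t+1} = u_t + s·(1−u_t) − f·u_t = u_t·(1−s−f) + s.
Here 1−s−f = 0.524 and s = 0.027.
u_1 = 0.012000 × 0.524 + 0.027 = 0.033288.
u_2 = 0.033288 × 0.524 + 0.027 = 0.044443.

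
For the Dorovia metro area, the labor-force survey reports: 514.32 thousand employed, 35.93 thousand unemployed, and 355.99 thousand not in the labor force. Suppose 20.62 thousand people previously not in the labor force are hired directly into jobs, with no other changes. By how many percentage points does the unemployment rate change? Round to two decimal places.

Initially, labor force = 514.32 + 35.93 = 550.25 thousand, so u = 35.93/550.25 = 6.53%.
After the change, employed and labor force both rise by 20.62; unemployed unchanged → E = 534.94, U = 35.93, labor force = 570.87 thousand.
New unemployment rate = 35.93 / 570.87 = 6.29%.
Change = 6.29% − 6.53% = −0.24 percentage points.

The unemployment rate changes by −0.24 percentage points.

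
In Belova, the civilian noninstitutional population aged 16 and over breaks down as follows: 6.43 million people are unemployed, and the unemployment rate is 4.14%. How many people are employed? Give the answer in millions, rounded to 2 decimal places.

About 148.88 million are employed.

Labor force = U / u = 6.43 / 0.0414 ≈ 155.31 million.
Employed = labor force − unemployed = 155.31 − 6.43 = 148.88 million.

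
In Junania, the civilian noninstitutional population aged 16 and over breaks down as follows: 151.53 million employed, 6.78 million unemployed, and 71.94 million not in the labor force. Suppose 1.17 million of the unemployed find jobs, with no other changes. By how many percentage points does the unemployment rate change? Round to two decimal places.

Initially, labor force = 151.53 + 6.78 = 158.31 million, so u = 6.78/158.31 = 4.28%.
After the change, unemployed falls and employed rises by 1.17; labor force unchanged → E = 152.70, U = 5.61, labor force = 158.31 million.
New unemployment rate = 5.61 / 158.31 = 3.54%.
Change = 3.54% − 4.28% = −0.74 percentage points.

The unemployment rate changes by −0.74 percentage points.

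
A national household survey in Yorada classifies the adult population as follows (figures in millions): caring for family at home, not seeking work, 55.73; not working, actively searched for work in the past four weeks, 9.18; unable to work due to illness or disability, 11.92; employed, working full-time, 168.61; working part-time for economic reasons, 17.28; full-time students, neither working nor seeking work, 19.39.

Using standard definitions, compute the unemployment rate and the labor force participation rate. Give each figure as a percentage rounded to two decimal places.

Unemployment rate ≈ 4.71%; labor force participation rate ≈ 69.15%.

Employed = 168.61 + 17.28 = 185.89 million (anyone who worked, including part-time for economic reasons, counts as employed).
Unemployed = 9.18 million.
Labor force = 185.89 + 9.18 = 195.07 million.
Not in labor force = 55.73 + 11.92 + 19.39 = 87.04 million (those not working and not actively searching are outside the labor force).
Civilian working-age population = 195.07 + 87.04 = 282.11 million.
Unemployment rate = 9.18 / 195.07 = 4.71%.
Labor force participation rate = 195.07 / 282.11 = 69.15%.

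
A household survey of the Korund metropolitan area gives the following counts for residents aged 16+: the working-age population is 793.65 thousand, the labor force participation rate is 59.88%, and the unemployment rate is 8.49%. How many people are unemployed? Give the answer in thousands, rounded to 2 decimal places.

Labor force = 0.5988 × 793.65 = 475.24 thousand.
Unemployed = 0.0849 × 475.24 ≈ 40.35 thousand.

About 40.35 thousand are unemployed.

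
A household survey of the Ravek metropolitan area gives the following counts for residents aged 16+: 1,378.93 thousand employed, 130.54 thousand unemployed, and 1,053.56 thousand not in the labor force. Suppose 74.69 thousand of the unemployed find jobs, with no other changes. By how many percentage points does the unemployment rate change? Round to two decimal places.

Initially, labor force = 1,378.93 + 130.54 = 1,509.47 thousand, so u = 130.54/1,509.47 = 8.65%.
After the change, unemployed falls and employed rises by 74.69; labor force unchanged → E = 1,453.62, U = 55.85, labor force = 1,509.47 thousand.
New unemployment rate = 55.85 / 1,509.47 = 3.70%.
Change = 3.70% − 8.65% = −4.95 percentage points.

The unemployment rate changes by −4.95 percentage points.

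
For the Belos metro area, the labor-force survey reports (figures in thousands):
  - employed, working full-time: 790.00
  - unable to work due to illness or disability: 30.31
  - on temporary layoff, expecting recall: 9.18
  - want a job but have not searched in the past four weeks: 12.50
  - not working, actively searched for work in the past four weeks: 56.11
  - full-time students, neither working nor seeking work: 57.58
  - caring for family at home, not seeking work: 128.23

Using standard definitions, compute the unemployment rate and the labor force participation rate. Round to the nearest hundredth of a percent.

Unemployment rate ≈ 7.63%; labor force participation rate ≈ 78.91%.

Employed = 790.00 thousand.
Unemployed = 9.18 + 56.11 = 65.29 thousand (jobless and actively searching, or on temporary layoff).
Labor force = 790.00 + 65.29 = 855.29 thousand.
Not in labor force = 30.31 + 12.50 + 57.58 + 128.23 = 228.62 thousand (those not working and not actively searching are outside the labor force — including those who want a job but have given up searching).
Civilian working-age population = 855.29 + 228.62 = 1,083.91 thousand.
Unemployment rate = 65.29 / 855.29 = 7.63%.
Labor force participation rate = 855.29 / 1,083.91 = 78.91%.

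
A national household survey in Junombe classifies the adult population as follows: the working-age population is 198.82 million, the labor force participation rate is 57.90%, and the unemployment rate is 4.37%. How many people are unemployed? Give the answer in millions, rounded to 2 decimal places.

Labor force = 0.5790 × 198.82 = 115.12 million.
Unemployed = 0.0437 × 115.12 ≈ 5.03 million.

About 5.03 million are unemployed.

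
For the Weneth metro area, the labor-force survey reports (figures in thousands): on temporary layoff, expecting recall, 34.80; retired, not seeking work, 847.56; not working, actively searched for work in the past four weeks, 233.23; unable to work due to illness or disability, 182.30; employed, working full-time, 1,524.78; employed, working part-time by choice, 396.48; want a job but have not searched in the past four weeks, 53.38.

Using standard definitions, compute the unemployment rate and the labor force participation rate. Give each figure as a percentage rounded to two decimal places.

Unemployment rate ≈ 12.24%; labor force participation rate ≈ 66.90%.

Employed = 1,524.78 + 396.48 = 1,921.26 thousand.
Unemployed = 34.80 + 233.23 = 268.03 thousand (jobless and actively searching, or on temporary layoff).
Labor force = 1,921.26 + 268.03 = 2,189.29 thousand.
Not in labor force = 847.56 + 182.30 + 53.38 = 1,083.24 thousand (those not working and not actively searching are outside the labor force — including those who want a job but have given up searching).
Civilian working-age population = 2,189.29 + 1,083.24 = 3,272.53 thousand.
Unemployment rate = 268.03 / 2,189.29 = 12.24%.
Labor force participation rate = 2,189.29 / 3,272.53 = 66.90%.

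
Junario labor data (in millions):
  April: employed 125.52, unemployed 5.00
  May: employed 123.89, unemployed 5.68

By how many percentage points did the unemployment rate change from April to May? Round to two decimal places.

The unemployment rate changed by +0.55 percentage points.

April: labor force = 125.52 + 5.00 = 130.52; u = 5.00/130.52 = 3.83%.
May: labor force = 123.89 + 5.68 = 129.57; u = 5.68/129.57 = 4.38%.
Change = 4.38% − 3.83% = +0.55 pp.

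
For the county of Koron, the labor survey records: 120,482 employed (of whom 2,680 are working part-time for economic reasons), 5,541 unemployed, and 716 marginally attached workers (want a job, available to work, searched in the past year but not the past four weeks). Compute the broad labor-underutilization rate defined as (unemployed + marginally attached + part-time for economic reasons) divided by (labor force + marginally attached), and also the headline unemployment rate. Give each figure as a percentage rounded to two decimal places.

Broad underutilization rate ≈ 7.05%; headline unemployment rate ≈ 4.40%.

Labor force = 120,482 + 5,541 = 126,023.
Numerator = 5,541 + 716 + 2,680 = 8,937.
Denominator = 126,023 + 716 = 126,739.
Broad rate = 8,937 / 126,739 = 7.05%.
Headline unemployment rate = 5,541 / 126,023 = 4.40%.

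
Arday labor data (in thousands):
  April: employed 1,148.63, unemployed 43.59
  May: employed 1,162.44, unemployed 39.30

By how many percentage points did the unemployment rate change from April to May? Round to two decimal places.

The unemployment rate changed by −0.39 percentage points.

April: labor force = 1,148.63 + 43.59 = 1,192.22; u = 43.59/1,192.22 = 3.66%.
May: labor force = 1,162.44 + 39.30 = 1,201.74; u = 39.30/1,201.74 = 3.27%.
Change = 3.27% − 3.66% = −0.39 pp.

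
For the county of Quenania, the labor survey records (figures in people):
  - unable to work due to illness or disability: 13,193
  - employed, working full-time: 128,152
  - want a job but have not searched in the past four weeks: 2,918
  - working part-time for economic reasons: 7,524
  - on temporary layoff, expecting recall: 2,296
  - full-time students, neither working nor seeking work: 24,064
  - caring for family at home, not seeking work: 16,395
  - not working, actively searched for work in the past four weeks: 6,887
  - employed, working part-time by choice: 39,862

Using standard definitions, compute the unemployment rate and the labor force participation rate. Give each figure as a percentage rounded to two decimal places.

Employed = 128,152 + 7,524 + 39,862 = 175,538 (anyone who worked, including part-time for economic reasons, counts as employed).
Unemployed = 2,296 + 6,887 = 9,183 (jobless and actively searching, or on temporary layoff).
Labor force = 175,538 + 9,183 = 184,721.
Not in labor force = 13,193 + 2,918 + 24,064 + 16,395 = 56,570 (those not working and not actively searching are outside the labor force — including those who want a job but have given up searching).
Civilian working-age population = 184,721 + 56,570 = 241,291.
Unemployment rate = 9,183 / 184,721 = 4.97%.
Labor force participation rate = 184,721 / 241,291 = 76.56%.

Unemployment rate ≈ 4.97%; labor force participation rate ≈ 76.56%.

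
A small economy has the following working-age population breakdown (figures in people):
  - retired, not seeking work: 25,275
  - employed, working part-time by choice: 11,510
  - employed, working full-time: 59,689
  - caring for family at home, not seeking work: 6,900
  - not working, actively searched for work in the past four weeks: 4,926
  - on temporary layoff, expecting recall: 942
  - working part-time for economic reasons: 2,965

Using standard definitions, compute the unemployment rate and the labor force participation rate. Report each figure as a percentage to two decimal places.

Unemployment rate ≈ 7.33%; labor force participation rate ≈ 71.33%.

Employed = 11,510 + 59,689 + 2,965 = 74,164 (anyone who worked, including part-time for economic reasons, counts as employed).
Unemployed = 4,926 + 942 = 5,868 (jobless and actively searching, or on temporary layoff).
Labor force = 74,164 + 5,868 = 80,032.
Not in labor force = 25,275 + 6,900 = 32,175 (those not working and not actively searching are outside the labor force).
Civilian working-age population = 80,032 + 32,175 = 112,207.
Unemployment rate = 5,868 / 80,032 = 7.33%.
Labor force participation rate = 80,032 / 112,207 = 71.33%.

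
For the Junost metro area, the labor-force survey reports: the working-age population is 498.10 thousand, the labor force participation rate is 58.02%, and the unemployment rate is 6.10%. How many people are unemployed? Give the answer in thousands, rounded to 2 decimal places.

About 17.63 thousand are unemployed.

Labor force = 0.5802 × 498.10 = 289.00 thousand.
Unemployed = 0.0610 × 289.00 ≈ 17.63 thousand.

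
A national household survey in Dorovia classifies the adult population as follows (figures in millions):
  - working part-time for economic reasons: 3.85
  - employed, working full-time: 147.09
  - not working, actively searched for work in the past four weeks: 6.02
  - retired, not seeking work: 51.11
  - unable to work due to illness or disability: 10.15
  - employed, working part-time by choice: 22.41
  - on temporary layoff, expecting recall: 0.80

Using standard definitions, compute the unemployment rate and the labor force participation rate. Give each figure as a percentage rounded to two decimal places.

Employed = 3.85 + 147.09 + 22.41 = 173.35 million (anyone who worked, including part-time for economic reasons, counts as employed).
Unemployed = 6.02 + 0.80 = 6.82 million (jobless and actively searching, or on temporary layoff).
Labor force = 173.35 + 6.82 = 180.17 million.
Not in labor force = 51.11 + 10.15 = 61.26 million (those not working and not actively searching are outside the labor force).
Civilian working-age population = 180.17 + 61.26 = 241.43 million.
Unemployment rate = 6.82 / 180.17 = 3.79%.
Labor force participation rate = 180.17 / 241.43 = 74.63%.

Unemployment rate ≈ 3.79%; labor force participation rate ≈ 74.63%.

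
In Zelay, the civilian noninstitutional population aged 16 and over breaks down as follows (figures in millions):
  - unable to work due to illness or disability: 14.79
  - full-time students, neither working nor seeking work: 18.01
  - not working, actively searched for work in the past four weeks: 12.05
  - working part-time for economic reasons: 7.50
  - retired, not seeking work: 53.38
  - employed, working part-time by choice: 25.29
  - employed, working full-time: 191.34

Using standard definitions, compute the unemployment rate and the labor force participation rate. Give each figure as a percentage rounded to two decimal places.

Employed = 7.50 + 25.29 + 191.34 = 224.13 million (anyone who worked, including part-time for economic reasons, counts as employed).
Unemployed = 12.05 million.
Labor force = 224.13 + 12.05 = 236.18 million.
Not in labor force = 14.79 + 18.01 + 53.38 = 86.18 million (those not working and not actively searching are outside the labor force).
Civilian working-age population = 236.18 + 86.18 = 322.36 million.
Unemployment rate = 12.05 / 236.18 = 5.10%.
Labor force participation rate = 236.18 / 322.36 = 73.27%.

Unemployment rate ≈ 5.10%; labor force participation rate ≈ 73.27%.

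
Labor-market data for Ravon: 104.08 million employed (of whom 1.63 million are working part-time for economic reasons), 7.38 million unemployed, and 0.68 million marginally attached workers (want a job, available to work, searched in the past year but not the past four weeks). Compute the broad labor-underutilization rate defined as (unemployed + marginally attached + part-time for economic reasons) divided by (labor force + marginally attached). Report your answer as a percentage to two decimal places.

Broad underutilization rate ≈ 8.64%.

Labor force = 104.08 + 7.38 = 111.46 million.
Numerator = 7.38 + 0.68 + 1.63 = 9.69 million.
Denominator = 111.46 + 0.68 = 112.14 million.
Broad rate = 9.69 / 112.14 = 8.64%.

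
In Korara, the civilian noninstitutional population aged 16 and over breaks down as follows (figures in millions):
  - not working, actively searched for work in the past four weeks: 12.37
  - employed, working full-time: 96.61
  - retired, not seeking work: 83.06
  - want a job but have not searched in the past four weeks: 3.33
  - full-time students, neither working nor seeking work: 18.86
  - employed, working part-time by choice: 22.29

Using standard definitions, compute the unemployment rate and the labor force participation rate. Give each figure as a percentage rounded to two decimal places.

Unemployment rate ≈ 9.42%; labor force participation rate ≈ 55.50%.

Employed = 96.61 + 22.29 = 118.90 million.
Unemployed = 12.37 million.
Labor force = 118.90 + 12.37 = 131.27 million.
Not in labor force = 83.06 + 3.33 + 18.86 = 105.25 million (those not working and not actively searching are outside the labor force — including those who want a job but have given up searching).
Civilian working-age population = 131.27 + 105.25 = 236.52 million.
Unemployment rate = 12.37 / 131.27 = 9.42%.
Labor force participation rate = 131.27 / 236.52 = 55.50%.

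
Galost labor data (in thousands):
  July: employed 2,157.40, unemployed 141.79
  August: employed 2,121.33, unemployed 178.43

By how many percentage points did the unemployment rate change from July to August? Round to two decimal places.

July: labor force = 2,157.40 + 141.79 = 2,299.19; u = 141.79/2,299.19 = 6.17%.
August: labor force = 2,121.33 + 178.43 = 2,299.76; u = 178.43/2,299.76 = 7.76%.
Change = 7.76% − 6.17% = +1.59 pp.

The unemployment rate changed by +1.59 percentage points.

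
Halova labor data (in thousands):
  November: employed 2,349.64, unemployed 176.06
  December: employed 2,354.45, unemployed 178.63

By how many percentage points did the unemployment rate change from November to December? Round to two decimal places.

The unemployment rate changed by +0.08 percentage points.

November: labor force = 2,349.64 + 176.06 = 2,525.70; u = 176.06/2,525.70 = 6.97%.
December: labor force = 2,354.45 + 178.63 = 2,533.08; u = 178.63/2,533.08 = 7.05%.
Change = 7.05% − 6.97% = +0.08 pp.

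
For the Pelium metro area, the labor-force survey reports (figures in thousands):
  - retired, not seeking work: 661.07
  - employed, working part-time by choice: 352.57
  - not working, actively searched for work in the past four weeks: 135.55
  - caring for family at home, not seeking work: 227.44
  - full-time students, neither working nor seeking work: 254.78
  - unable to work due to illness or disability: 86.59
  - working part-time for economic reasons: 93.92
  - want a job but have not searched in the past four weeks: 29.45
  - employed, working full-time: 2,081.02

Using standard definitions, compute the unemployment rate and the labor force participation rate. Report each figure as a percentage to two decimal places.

Employed = 352.57 + 93.92 + 2,081.02 = 2,527.51 thousand (anyone who worked, including part-time for economic reasons, counts as employed).
Unemployed = 135.55 thousand.
Labor force = 2,527.51 + 135.55 = 2,663.06 thousand.
Not in labor force = 661.07 + 227.44 + 254.78 + 86.59 + 29.45 = 1,259.33 thousand (those not working and not actively searching are outside the labor force — including those who want a job but have given up searching).
Civilian working-age population = 2,663.06 + 1,259.33 = 3,922.39 thousand.
Unemployment rate = 135.55 / 2,663.06 = 5.09%.
Labor force participation rate = 2,663.06 / 3,922.39 = 67.89%.

Unemployment rate ≈ 5.09%; labor force participation rate ≈ 67.89%.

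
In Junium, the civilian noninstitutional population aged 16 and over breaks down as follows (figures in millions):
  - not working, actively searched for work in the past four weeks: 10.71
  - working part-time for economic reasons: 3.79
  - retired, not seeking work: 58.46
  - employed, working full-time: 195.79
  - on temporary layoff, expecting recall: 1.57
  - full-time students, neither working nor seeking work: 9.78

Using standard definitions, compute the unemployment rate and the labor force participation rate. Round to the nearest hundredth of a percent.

Employed = 3.79 + 195.79 = 199.58 million (anyone who worked, including part-time for economic reasons, counts as employed).
Unemployed = 10.71 + 1.57 = 12.28 million (jobless and actively searching, or on temporary layoff).
Labor force = 199.58 + 12.28 = 211.86 million.
Not in labor force = 58.46 + 9.78 = 68.24 million (those not working and not actively searching are outside the labor force).
Civilian working-age population = 211.86 + 68.24 = 280.10 million.
Unemployment rate = 12.28 / 211.86 = 5.80%.
Labor force participation rate = 211.86 / 280.10 = 75.64%.

Unemployment rate ≈ 5.80%; labor force participation rate ≈ 75.64%.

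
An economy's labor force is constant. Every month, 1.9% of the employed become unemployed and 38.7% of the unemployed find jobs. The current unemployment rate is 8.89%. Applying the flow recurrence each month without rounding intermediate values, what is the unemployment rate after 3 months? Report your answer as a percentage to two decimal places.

With a fixed labor force, u_{t+1} = u_t + s·(1−u_t) − f·u_t = u_t·(1−s−f) + s.
Here 1−s−f = 0.594 and s = 0.019.
u_1 = 0.088900 × 0.594 + 0.019 = 0.071807.
u_2 = 0.071807 × 0.594 + 0.019 = 0.061653.
u_3 = 0.061653 × 0.594 + 0.019 = 0.055622.

Unemployment rate after three months ≈ 5.56%.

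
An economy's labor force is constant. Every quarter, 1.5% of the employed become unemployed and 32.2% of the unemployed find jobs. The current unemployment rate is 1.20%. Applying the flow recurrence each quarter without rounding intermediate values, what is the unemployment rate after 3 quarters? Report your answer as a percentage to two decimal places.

With a fixed labor force, u_{t+1} = u_t + s·(1−u_t) − f·u_t = u_t·(1−s−f) + s.
Here 1−s−f = 0.663 and s = 0.015.
u_1 = 0.012000 × 0.663 + 0.015 = 0.022956.
u_2 = 0.022956 × 0.663 + 0.015 = 0.030220.
u_3 = 0.030220 × 0.663 + 0.015 = 0.035036.

Unemployment rate after three quarters ≈ 3.50%.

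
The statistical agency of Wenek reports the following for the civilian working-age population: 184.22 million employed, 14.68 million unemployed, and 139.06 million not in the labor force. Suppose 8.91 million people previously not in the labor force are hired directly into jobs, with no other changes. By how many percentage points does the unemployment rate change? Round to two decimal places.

Initially, labor force = 184.22 + 14.68 = 198.90 million, so u = 14.68/198.90 = 7.38%.
After the change, employed and labor force both rise by 8.91; unemployed unchanged → E = 193.13, U = 14.68, labor force = 207.81 million.
New unemployment rate = 14.68 / 207.81 = 7.06%.
Change = 7.06% − 7.38% = −0.32 percentage points.

The unemployment rate changes by −0.32 percentage points.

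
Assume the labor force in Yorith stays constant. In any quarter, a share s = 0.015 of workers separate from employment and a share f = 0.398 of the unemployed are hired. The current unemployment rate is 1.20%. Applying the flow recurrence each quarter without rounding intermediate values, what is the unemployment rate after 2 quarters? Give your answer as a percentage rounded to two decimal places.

Unemployment rate after two quarters ≈ 2.79%.

With a fixed labor force, u_{t+1} = u_t + s·(1−u_t) − f·u_t = u_t·(1−s−f) + s.
Here 1−s−f = 0.587 and s = 0.015.
u_1 = 0.012000 × 0.587 + 0.015 = 0.022044.
u_2 = 0.022044 × 0.587 + 0.015 = 0.027940.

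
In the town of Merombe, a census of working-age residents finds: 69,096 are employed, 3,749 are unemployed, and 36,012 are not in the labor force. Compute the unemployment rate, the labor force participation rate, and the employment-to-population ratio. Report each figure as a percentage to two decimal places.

Labor force = employed + unemployed = 69,096 + 3,749 = 72,845.
Working-age population = 72,845 + 36,012 = 108,857.
Unemployment rate = 3,749 / 72,845 = 5.15%.
Labor force participation rate = 72,845 / 108,857 = 66.92%.
Employment-population ratio = 69,096 / 108,857 = 63.47%.

Unemployment rate ≈ 5.15%; labor force participation rate ≈ 66.92%; employment-population ratio ≈ 63.47%.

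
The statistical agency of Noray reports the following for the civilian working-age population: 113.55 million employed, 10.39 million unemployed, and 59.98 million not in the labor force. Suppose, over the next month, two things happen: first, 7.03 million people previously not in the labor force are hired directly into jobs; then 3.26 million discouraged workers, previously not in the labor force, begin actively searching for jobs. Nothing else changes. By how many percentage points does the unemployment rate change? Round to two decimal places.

Initially, labor force = 113.55 + 10.39 = 123.94 million, so u = 10.39/123.94 = 8.38%.
After the first change, employed and labor force both rise by 7.03; unemployed unchanged → E = 120.58, U = 10.39, labor force = 130.97 million.
After the second change, unemployed and labor force both rise by 3.26 → E = 120.58, U = 13.65, labor force = 134.23 million.
New unemployment rate = 13.65 / 134.23 = 10.17%.
Change = 10.17% − 8.38% = +1.79 percentage points.

The unemployment rate changes by +1.79 percentage points.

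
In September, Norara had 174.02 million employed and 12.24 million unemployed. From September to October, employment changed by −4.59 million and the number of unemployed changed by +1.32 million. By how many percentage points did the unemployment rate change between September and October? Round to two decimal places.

September: labor force = 174.02 + 12.24 = 186.26; u = 12.24/186.26 = 6.57%.
October: labor force = 169.43 + 13.56 = 182.99; u = 13.56/182.99 = 7.41%.
Change = 7.41% − 6.57% = +0.84 pp.

The unemployment rate changed by +0.84 percentage points.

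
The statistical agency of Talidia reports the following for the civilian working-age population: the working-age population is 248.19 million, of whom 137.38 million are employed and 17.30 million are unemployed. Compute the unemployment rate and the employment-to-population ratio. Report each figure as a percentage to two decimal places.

Labor force = employed + unemployed = 137.38 + 17.30 = 154.68 million.
Unemployment rate = 17.30 / 154.68 = 11.18%.
Employment-population ratio = 137.38 / 248.19 = 55.35%.

Unemployment rate ≈ 11.18%; employment-population ratio ≈ 55.35%.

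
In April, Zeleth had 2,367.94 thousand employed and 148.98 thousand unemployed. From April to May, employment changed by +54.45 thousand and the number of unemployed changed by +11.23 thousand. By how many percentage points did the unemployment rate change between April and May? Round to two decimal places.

The unemployment rate changed by +0.28 percentage points.

April: labor force = 2,367.94 + 148.98 = 2,516.92; u = 148.98/2,516.92 = 5.92%.
May: labor force = 2,422.39 + 160.21 = 2,582.60; u = 160.21/2,582.60 = 6.20%.
Change = 6.20% − 5.92% = +0.28 pp.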